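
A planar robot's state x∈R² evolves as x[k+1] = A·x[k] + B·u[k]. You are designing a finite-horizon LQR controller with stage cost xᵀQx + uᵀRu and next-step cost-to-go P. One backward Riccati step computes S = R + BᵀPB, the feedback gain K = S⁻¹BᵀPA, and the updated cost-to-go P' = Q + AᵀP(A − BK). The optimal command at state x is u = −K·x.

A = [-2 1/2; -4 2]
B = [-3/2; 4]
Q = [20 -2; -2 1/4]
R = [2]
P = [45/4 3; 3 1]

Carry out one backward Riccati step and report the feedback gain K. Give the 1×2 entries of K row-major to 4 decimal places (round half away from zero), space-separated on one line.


1.6068 -0.4701

BᵀP = [-4.8750 -0.5000]
S = R + BᵀPB = [2] + [5.3125] = [7.3125]
BᵀPA = [11.7500 -3.4375]
K = S⁻¹·BᵀPA = [1.6068 -0.4701]
A−BK = [0.4103 -0.2051; -10.4274 3.8803]
AᵀP(A−BK) = [90.1197 -31.7265; -31.7265 11.1966]
P' = Q + AᵀP(A−BK) = [110.1197 -33.7265; -33.7265 11.4466]
tr(P') = 121.5662


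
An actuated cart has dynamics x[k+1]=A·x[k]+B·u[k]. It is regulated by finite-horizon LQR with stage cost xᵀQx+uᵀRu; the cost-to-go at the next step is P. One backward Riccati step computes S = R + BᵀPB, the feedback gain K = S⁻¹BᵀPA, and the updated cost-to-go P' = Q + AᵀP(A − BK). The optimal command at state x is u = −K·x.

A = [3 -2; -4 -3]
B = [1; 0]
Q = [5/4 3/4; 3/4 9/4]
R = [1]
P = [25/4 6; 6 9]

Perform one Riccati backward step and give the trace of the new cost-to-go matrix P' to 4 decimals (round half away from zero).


105.6379

BᵀP = [6.2500 6.0000]
S = R + BᵀPB = [1] + [6.2500] = [7.2500]
BᵀPA = [-5.2500 -30.5000]
K = S⁻¹·BᵀPA = [-0.7241 -4.2069]
A−BK = [3.7241 2.2069; -4.0000 -3.0000]
AᵀP(A−BK) = [52.4483 42.4138; 42.4138 49.6897]
P' = Q + AᵀP(A−BK) = [53.6983 43.1638; 43.1638 51.9397]
tr(P') = 105.6379


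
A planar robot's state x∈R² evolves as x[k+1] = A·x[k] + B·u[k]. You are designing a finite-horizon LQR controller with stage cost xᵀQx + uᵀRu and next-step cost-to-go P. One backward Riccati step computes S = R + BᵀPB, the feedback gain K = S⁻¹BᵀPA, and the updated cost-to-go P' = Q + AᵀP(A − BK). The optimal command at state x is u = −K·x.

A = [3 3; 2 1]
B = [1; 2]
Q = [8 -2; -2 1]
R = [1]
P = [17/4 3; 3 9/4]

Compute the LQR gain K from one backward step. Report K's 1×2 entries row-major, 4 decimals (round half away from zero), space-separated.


BᵀP = [10.2500 7.5000]
S = R + BᵀPB = [1] + [25.2500] = [26.2500]
BᵀPA = [45.7500 38.2500]
K = S⁻¹·BᵀPA = [1.7429 1.4571]
A−BK = [1.2571 1.5429; -1.4857 -1.9143]
AᵀP(A−BK) = [3.5143 3.0857; 3.0857 2.7643]
P' = Q + AᵀP(A−BK) = [11.5143 1.0857; 1.0857 3.7643]
tr(P') = 15.2786

1.7429 1.4571


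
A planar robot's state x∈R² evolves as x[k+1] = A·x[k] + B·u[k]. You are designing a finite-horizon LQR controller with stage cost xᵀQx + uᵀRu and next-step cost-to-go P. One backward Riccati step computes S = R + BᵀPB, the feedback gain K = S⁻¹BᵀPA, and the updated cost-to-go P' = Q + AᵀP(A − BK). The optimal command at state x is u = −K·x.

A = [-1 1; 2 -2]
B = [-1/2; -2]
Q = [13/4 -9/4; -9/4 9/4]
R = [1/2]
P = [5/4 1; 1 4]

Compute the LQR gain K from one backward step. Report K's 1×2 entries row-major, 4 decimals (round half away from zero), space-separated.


-0.7641 0.7641

BᵀP = [-2.6250 -8.5000]
S = R + BᵀPB = [1/2] + [18.3125] = [18.8125]
BᵀPA = [-14.3750 14.3750]
K = S⁻¹·BᵀPA = [-0.7641 0.7641]
A−BK = [-1.3821 1.3821; 0.4718 -0.4718]
AᵀP(A−BK) = [2.2658 -2.2658; -2.2658 2.2658]
P' = Q + AᵀP(A−BK) = [5.5158 -4.5158; -4.5158 4.5158]
tr(P') = 10.0316


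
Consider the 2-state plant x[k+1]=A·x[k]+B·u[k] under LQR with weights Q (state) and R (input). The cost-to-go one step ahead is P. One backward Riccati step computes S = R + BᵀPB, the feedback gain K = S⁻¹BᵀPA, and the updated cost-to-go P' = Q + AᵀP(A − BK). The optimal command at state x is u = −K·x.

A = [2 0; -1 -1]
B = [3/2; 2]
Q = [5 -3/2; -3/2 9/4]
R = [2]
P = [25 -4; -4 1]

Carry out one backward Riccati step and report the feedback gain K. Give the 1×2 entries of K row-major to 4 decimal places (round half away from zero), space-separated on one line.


1.6471 0.1046

BᵀP = [29.5000 -4.0000]
S = R + BᵀPB = [2] + [36.2500] = [38.2500]
BᵀPA = [63.0000 4.0000]
K = S⁻¹·BᵀPA = [1.6471 0.1046]
A−BK = [-0.4706 -0.1569; -4.2941 -1.2092]
AᵀP(A−BK) = [13.2353 2.4118; 2.4118 0.5817]
P' = Q + AᵀP(A−BK) = [18.2353 0.9118; 0.9118 2.8317]
tr(P') = 21.0670


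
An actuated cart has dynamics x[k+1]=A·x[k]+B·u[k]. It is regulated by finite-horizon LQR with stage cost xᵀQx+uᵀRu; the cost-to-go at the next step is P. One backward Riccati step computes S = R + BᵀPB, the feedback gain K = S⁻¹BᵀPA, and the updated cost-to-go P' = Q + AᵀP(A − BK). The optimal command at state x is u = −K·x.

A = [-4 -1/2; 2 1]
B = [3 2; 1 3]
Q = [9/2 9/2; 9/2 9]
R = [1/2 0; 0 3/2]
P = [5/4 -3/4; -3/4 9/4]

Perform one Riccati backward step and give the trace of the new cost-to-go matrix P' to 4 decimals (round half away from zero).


18.8825

BᵀP = [3.0000 0.0000; 0.2500 5.2500]
S = R + BᵀPB = [1/2 0; 0 3/2] + [9.0000 6.0000; 6.0000 16.2500] = [9.5000 6.0000; 6.0000 17.7500]
BᵀPA = [-12.0000 -1.5000; 9.5000 5.1250]
K = S⁻¹·BᵀPA = [-2.0358 -0.4326; 1.2234 0.4350]
A−BK = [-0.3393 -0.0721; 0.3657 0.1277]
AᵀP(A−BK) = [4.9482 1.4265; 1.4265 0.4344]
P' = Q + AᵀP(A−BK) = [9.4482 5.9265; 5.9265 9.4344]
tr(P') = 18.8825


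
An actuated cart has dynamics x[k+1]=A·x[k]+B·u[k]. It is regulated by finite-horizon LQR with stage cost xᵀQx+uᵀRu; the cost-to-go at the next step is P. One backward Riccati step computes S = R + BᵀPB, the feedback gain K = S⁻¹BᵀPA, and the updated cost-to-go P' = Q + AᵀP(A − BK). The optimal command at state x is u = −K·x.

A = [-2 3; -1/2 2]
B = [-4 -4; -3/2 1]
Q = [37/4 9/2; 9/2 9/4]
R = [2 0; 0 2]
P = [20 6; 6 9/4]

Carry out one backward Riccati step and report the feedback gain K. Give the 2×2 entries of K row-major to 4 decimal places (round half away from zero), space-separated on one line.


BᵀP = [-89.0000 -27.3750; -74.0000 -21.7500]
S = R + BᵀPB = [2 0; 0 2] + [397.0625 328.6250; 328.6250 274.2500] = [399.0625 328.6250; 328.6250 276.2500]
BᵀPA = [191.6875 -321.7500; 158.8750 -265.5000]
K = S⁻¹·BᵀPA = [0.3309 -0.7271; 0.1815 -0.0961]
A−BK = [0.0495 -0.2929; -0.1852 1.0055]
AᵀP(A−BK) = [0.3010 -0.6009; -0.6009 1.5323]
P' = Q + AᵀP(A−BK) = [9.5510 3.8991; 3.8991 3.7823]
tr(P') = 13.3333

0.3309 -0.7271 0.1815 -0.0961


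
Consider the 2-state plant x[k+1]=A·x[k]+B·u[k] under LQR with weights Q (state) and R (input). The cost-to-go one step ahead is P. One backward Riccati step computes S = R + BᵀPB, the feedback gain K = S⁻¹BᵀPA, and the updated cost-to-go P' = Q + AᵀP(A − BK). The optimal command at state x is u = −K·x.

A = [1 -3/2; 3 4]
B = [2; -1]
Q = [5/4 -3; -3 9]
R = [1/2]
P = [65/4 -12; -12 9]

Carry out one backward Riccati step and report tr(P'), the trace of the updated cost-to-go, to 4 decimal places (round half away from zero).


BᵀP = [44.5000 -33.0000]
S = R + BᵀPB = [1/2] + [122.0000] = [122.5000]
BᵀPA = [-54.5000 -198.7500]
K = S⁻¹·BᵀPA = [-0.4449 -1.6224]
A−BK = [1.8898 1.7449; 2.5551 2.3776]
AᵀP(A−BK) = [1.0031 1.2015; 1.2015 2.1008]
P' = Q + AᵀP(A−BK) = [2.2531 -1.7985; -1.7985 11.1008]
tr(P') = 13.3538

13.3538


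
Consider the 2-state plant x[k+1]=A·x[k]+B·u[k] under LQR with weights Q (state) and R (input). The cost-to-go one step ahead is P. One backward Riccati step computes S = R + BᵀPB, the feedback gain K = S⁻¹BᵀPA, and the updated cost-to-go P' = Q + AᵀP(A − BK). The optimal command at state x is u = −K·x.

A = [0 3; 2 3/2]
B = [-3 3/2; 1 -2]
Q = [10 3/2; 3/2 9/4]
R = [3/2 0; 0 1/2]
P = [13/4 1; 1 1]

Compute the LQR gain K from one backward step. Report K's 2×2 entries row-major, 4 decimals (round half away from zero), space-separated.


-0.4875 -1.4781 -0.9374 -0.9656

BᵀP = [-8.7500 -2.0000; 2.8750 -0.5000]
S = R + BᵀPB = [3/2 0; 0 1/2] + [24.2500 -9.1250; -9.1250 5.3125] = [25.7500 -9.1250; -9.1250 5.8125]
BᵀPA = [-4.0000 -29.2500; -1.0000 7.8750]
K = S⁻¹·BᵀPA = [-0.4875 -1.4781; -0.9374 -0.9656]
A−BK = [-0.0565 0.0141; 0.6127 1.0468]
AᵀP(A−BK) = [1.1125 2.1219; 2.1219 4.8695]
P' = Q + AᵀP(A−BK) = [11.1125 3.6219; 3.6219 7.1195]
tr(P') = 18.2320


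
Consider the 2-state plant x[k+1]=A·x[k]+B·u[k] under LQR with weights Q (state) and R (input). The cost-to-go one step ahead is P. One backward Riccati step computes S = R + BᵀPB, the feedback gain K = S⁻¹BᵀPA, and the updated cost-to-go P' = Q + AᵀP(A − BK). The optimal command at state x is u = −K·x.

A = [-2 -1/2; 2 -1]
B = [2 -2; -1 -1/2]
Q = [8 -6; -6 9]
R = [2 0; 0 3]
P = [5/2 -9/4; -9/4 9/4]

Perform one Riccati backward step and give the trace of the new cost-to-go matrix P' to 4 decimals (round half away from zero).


20.1588

BᵀP = [7.2500 -6.7500; -3.8750 3.3750]
S = R + BᵀPB = [2 0; 0 3] + [21.2500 -11.1250; -11.1250 6.0625] = [23.2500 -11.1250; -11.1250 9.0625]
BᵀPA = [-28.0000 3.1250; 14.5000 -1.4375]
K = S⁻¹·BᵀPA = [-1.0633 0.1418; 0.2948 0.0155]
A−BK = [0.7160 -0.7527; 1.0841 -0.8505]
AᵀP(A−BK) = [2.9547 -0.5036; -0.5036 0.2041]
P' = Q + AᵀP(A−BK) = [10.9547 -6.5036; -6.5036 9.2041]
tr(P') = 20.1588


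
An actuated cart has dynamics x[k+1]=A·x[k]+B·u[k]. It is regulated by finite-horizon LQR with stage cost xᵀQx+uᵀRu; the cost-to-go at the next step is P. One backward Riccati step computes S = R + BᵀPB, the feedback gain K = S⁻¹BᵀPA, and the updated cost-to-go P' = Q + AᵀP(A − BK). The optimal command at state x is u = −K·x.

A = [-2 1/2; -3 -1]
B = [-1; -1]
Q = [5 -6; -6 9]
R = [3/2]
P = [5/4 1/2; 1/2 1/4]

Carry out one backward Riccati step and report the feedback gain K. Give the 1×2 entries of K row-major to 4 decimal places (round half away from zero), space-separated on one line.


BᵀP = [-1.7500 -0.7500]
S = R + BᵀPB = [3/2] + [2.5000] = [4.0000]
BᵀPA = [5.7500 -0.1250]
K = S⁻¹·BᵀPA = [1.4375 -0.0313]
A−BK = [-0.5625 0.4688; -1.5625 -1.0313]
AᵀP(A−BK) = [4.9844 -0.0703; -0.0703 0.0586]
P' = Q + AᵀP(A−BK) = [9.9844 -6.0703; -6.0703 9.0586]
tr(P') = 19.0430

1.4375 -0.0313


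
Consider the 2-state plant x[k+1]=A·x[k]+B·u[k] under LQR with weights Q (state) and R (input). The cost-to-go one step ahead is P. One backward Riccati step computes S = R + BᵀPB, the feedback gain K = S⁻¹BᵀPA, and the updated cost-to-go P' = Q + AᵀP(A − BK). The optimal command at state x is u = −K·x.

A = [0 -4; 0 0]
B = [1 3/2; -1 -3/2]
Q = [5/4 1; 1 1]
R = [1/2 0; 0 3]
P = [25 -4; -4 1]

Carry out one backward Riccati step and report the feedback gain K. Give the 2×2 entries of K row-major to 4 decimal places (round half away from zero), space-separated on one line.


0.0000 -2.4550 0.0000 -0.6138

BᵀP = [29.0000 -5.0000; 43.5000 -7.5000]
S = R + BᵀPB = [1/2 0; 0 3] + [34.0000 51.0000; 51.0000 76.5000] = [34.5000 51.0000; 51.0000 79.5000]
BᵀPA = [0.0000 -116.0000; 0.0000 -174.0000]
K = S⁻¹·BᵀPA = [0.0000 -2.4550; 0.0000 -0.6138]
A−BK = [0.0000 -0.6243; 0.0000 -3.3757]
AᵀP(A−BK) = [0.0000 0.0000; 0.0000 8.4233]
P' = Q + AᵀP(A−BK) = [1.2500 1.0000; 1.0000 9.4233]
tr(P') = 10.6733


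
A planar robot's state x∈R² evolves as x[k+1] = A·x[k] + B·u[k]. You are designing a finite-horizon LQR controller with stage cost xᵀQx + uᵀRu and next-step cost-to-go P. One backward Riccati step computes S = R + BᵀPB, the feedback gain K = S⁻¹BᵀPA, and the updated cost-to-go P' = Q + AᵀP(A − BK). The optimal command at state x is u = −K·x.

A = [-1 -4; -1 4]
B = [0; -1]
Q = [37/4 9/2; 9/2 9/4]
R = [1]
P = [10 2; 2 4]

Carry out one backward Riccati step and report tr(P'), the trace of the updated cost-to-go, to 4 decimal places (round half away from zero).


169.5000

BᵀP = [-2.0000 -4.0000]
S = R + BᵀPB = [1] + [4.0000] = [5.0000]
BᵀPA = [6.0000 -8.0000]
K = S⁻¹·BᵀPA = [1.2000 -1.6000]
A−BK = [-1.0000 -4.0000; 0.2000 2.4000]
AᵀP(A−BK) = [10.8000 33.6000; 33.6000 147.2000]
P' = Q + AᵀP(A−BK) = [20.0500 38.1000; 38.1000 149.4500]
tr(P') = 169.5000


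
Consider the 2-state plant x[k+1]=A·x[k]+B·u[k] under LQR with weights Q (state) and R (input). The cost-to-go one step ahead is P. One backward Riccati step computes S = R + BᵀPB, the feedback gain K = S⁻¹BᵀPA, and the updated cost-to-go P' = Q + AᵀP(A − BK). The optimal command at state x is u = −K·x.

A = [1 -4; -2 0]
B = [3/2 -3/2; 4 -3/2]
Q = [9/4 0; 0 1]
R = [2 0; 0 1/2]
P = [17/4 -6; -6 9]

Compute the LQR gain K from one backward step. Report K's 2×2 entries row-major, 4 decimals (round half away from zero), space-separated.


-0.9334 1.0864 -0.4531 1.4422

BᵀP = [-17.6250 27.0000; 2.6250 -4.5000]
S = R + BᵀPB = [2 0; 0 1/2] + [81.5625 -14.0625; -14.0625 2.8125] = [83.5625 -14.0625; -14.0625 3.3125]
BᵀPA = [-71.6250 70.5000; 11.6250 -10.5000]
K = S⁻¹·BᵀPA = [-0.9334 1.0864; -0.4531 1.4422]
A−BK = [1.7205 -3.4663; 1.0540 -2.1822]
AᵀP(A−BK) = [2.6630 -3.9534; -3.9534 6.5531]
P' = Q + AᵀP(A−BK) = [4.9130 -3.9534; -3.9534 7.5531]
tr(P') = 12.4661


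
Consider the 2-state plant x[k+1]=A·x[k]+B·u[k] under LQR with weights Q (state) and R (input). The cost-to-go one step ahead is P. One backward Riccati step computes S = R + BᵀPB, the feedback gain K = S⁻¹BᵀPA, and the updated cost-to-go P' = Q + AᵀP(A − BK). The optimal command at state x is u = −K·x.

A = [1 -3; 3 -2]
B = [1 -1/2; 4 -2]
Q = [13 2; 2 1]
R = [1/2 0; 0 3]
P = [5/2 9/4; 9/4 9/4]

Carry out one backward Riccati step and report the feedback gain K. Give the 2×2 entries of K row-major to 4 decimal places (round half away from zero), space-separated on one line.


BᵀP = [11.5000 11.2500; -5.7500 -5.6250]
S = R + BᵀPB = [1/2 0; 0 3] + [56.5000 -28.2500; -28.2500 14.1250] = [57.0000 -28.2500; -28.2500 17.1250]
BᵀPA = [45.2500 -57.0000; -22.6250 28.5000]
K = S⁻¹·BᵀPA = [0.7624 -0.9603; -0.0635 0.0800]
A−BK = [0.2059 -1.9996; -0.1766 2.0014]
AᵀP(A−BK) = [0.3152 -0.4841; -0.4841 1.4800]
P' = Q + AᵀP(A−BK) = [13.3152 1.5159; 1.5159 2.4800]
tr(P') = 15.7952

0.7624 -0.9603 -0.0635 0.0800


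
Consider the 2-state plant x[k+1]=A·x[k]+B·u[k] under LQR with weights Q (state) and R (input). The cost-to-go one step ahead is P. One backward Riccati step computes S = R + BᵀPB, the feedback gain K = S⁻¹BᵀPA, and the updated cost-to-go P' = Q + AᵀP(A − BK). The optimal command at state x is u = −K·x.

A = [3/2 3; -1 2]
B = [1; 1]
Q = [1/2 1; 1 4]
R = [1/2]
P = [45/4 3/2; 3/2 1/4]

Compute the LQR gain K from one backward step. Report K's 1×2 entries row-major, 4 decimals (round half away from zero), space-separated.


BᵀP = [12.7500 1.7500]
S = R + BᵀPB = [1/2] + [14.5000] = [15.0000]
BᵀPA = [17.3750 41.7500]
K = S⁻¹·BᵀPA = [1.1583 2.7833]
A−BK = [0.3417 0.2167; -2.1583 -0.7833]
AᵀP(A−BK) = [0.9365 1.7646; 1.7646 4.0458]
P' = Q + AᵀP(A−BK) = [1.4365 2.7646; 2.7646 8.0458]
tr(P') = 9.4823

1.1583 2.7833


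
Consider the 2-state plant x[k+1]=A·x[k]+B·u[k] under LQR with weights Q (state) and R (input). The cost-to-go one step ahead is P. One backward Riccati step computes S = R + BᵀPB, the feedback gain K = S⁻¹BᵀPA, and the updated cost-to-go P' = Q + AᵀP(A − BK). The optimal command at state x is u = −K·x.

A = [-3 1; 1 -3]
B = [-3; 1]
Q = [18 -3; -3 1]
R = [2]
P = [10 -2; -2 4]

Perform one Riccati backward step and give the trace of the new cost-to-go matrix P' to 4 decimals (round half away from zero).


43.3704

BᵀP = [-32.0000 10.0000]
S = R + BᵀPB = [2] + [106.0000] = [108.0000]
BᵀPA = [106.0000 -62.0000]
K = S⁻¹·BᵀPA = [0.9815 -0.5741]
A−BK = [-0.0556 -0.7222; 0.0185 -2.4259]
AᵀP(A−BK) = [1.9630 -1.1481; -1.1481 22.4074]
P' = Q + AᵀP(A−BK) = [19.9630 -4.1481; -4.1481 23.4074]
tr(P') = 43.3704


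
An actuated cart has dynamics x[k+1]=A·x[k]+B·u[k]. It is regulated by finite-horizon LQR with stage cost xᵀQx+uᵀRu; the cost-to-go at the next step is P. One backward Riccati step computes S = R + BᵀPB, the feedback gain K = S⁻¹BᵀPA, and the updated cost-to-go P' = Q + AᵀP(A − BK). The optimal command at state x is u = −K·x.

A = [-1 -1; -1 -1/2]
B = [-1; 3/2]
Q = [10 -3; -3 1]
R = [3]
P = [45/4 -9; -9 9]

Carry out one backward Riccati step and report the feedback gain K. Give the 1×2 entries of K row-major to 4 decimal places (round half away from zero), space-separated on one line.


0.0366 0.2195

BᵀP = [-24.7500 22.5000]
S = R + BᵀPB = [3] + [58.5000] = [61.5000]
BᵀPA = [2.2500 13.5000]
K = S⁻¹·BᵀPA = [0.0366 0.2195]
A−BK = [-0.9634 -0.7805; -1.0549 -0.8293]
AᵀP(A−BK) = [2.1677 1.7561; 1.7561 1.5366]
P' = Q + AᵀP(A−BK) = [12.1677 -1.2439; -1.2439 2.5366]
tr(P') = 14.7043


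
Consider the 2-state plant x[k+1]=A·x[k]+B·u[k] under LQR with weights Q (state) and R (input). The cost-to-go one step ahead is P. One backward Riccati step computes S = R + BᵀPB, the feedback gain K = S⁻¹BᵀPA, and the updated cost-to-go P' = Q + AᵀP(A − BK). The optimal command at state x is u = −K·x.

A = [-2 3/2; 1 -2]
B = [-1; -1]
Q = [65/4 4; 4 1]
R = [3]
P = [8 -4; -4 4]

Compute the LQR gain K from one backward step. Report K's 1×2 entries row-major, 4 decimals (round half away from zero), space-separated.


BᵀP = [-4.0000 0.0000]
S = R + BᵀPB = [3] + [4.0000] = [7.0000]
BᵀPA = [8.0000 -6.0000]
K = S⁻¹·BᵀPA = [1.1429 -0.8571]
A−BK = [-0.8571 0.6429; 2.1429 -2.8571]
AᵀP(A−BK) = [42.8571 -47.1429; -47.1429 52.8571]
P' = Q + AᵀP(A−BK) = [59.1071 -43.1429; -43.1429 53.8571]
tr(P') = 112.9643

1.1429 -0.8571


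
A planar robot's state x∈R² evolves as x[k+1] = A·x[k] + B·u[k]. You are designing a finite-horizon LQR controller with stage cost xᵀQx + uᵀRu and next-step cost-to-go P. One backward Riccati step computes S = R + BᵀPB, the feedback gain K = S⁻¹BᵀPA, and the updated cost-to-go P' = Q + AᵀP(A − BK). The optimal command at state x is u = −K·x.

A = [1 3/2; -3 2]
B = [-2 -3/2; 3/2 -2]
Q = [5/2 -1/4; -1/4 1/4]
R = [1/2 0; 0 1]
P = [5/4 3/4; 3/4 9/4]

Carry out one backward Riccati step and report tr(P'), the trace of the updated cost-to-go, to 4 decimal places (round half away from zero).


BᵀP = [-1.3750 1.8750; -3.3750 -5.6250]
S = R + BᵀPB = [1/2 0; 0 1] + [5.5625 -1.6875; -1.6875 16.3125] = [6.0625 -1.6875; -1.6875 17.3125]
BᵀPA = [-7.0000 1.6875; 13.5000 -16.3125]
K = S⁻¹·BᵀPA = [-0.9637 0.0165; 0.6858 -0.9406]
A−BK = [0.1013 0.1221; -0.1827 0.0940]
AᵀP(A−BK) = [0.9950 -0.6858; -0.6858 0.9406]
P' = Q + AᵀP(A−BK) = [3.4950 -0.9358; -0.9358 1.1906]
tr(P') = 4.6856

4.6856


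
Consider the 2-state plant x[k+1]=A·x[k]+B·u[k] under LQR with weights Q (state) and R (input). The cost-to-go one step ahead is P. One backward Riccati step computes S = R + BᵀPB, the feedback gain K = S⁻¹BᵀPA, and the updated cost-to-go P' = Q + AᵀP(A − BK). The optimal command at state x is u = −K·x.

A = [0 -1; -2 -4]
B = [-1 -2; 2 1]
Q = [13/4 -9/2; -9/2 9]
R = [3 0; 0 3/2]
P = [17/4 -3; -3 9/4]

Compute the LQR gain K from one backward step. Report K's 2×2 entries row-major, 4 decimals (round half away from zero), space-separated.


-0.2072 -0.3174 -0.3267 -0.3851

BᵀP = [-10.2500 7.5000; -11.5000 8.2500]
S = R + BᵀPB = [3 0; 0 3/2] + [25.2500 28.0000; 28.0000 31.2500] = [28.2500 28.0000; 28.0000 32.7500]
BᵀPA = [-15.0000 -19.7500; -16.5000 -21.5000]
K = S⁻¹·BᵀPA = [-0.2072 -0.3174; -0.3267 -0.3851]
A−BK = [-0.8606 -2.0876; -1.2590 -2.9801]
AᵀP(A−BK) = [0.5020 0.8845; 0.8845 1.7012]
P' = Q + AᵀP(A−BK) = [3.7520 -3.6155; -3.6155 10.7012]
tr(P') = 14.4532


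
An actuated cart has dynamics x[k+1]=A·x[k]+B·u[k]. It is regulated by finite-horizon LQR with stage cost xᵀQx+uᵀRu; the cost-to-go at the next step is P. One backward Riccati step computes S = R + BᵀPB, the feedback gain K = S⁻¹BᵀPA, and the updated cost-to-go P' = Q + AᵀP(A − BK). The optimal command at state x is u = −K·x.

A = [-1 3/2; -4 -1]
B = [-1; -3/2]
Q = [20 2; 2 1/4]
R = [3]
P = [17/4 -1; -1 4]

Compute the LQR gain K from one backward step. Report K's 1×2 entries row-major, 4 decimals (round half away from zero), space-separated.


BᵀP = [-2.7500 -5.0000]
S = R + BᵀPB = [3] + [10.2500] = [13.2500]
BᵀPA = [22.7500 0.8750]
K = S⁻¹·BᵀPA = [1.7170 0.0660]
A−BK = [0.7170 1.5660; -1.4245 -0.9009]
AᵀP(A−BK) = [21.1887 13.1226; 13.1226 16.5047]
P' = Q + AᵀP(A−BK) = [41.1887 15.1226; 15.1226 16.7547]
tr(P') = 57.9434

1.7170 0.0660


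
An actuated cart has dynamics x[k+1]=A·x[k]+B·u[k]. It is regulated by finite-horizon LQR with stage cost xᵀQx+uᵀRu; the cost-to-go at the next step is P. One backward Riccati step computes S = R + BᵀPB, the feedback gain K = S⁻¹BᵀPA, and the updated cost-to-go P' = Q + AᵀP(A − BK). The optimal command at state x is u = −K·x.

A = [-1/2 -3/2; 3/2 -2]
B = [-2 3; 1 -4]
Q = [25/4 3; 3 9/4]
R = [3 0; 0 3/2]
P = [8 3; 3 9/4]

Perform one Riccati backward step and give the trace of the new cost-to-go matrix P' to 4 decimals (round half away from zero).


BᵀP = [-13.0000 -3.7500; 12.0000 0.0000]
S = R + BᵀPB = [3 0; 0 3/2] + [22.2500 -24.0000; -24.0000 36.0000] = [25.2500 -24.0000; -24.0000 37.5000]
BᵀPA = [0.8750 27.0000; -6.0000 -18.0000]
K = S⁻¹·BᵀPA = [-0.2998 1.5652; -0.3519 0.5217]
A−BK = [-0.0440 0.0652; 0.3923 -1.4783]
AᵀP(A−BK) = [0.7136 -2.7391; -2.7391 12.1304]
P' = Q + AᵀP(A−BK) = [6.9636 0.2609; 0.2609 14.3804]
tr(P') = 21.3440

21.3440


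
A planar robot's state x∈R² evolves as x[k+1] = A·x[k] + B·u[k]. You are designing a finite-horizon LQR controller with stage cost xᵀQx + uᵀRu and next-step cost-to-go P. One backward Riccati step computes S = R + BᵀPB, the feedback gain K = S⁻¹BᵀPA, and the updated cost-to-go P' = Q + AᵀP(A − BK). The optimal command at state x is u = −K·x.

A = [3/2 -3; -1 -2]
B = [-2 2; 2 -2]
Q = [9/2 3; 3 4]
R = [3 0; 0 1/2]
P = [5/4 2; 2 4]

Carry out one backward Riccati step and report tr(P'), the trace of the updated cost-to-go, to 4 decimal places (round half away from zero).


BᵀP = [1.5000 4.0000; -1.5000 -4.0000]
S = R + BᵀPB = [3 0; 0 1/2] + [5.0000 -5.0000; -5.0000 5.0000] = [8.0000 -5.0000; -5.0000 5.5000]
BᵀPA = [-1.7500 -12.5000; 1.7500 12.5000]
K = S⁻¹·BᵀPA = [-0.0461 -0.3289; 0.2763 1.9737]
A−BK = [0.8553 -7.6053; -0.3553 2.6053]
AᵀP(A−BK) = [0.2484 -1.6546; -1.6546 22.4671]
P' = Q + AᵀP(A−BK) = [4.7484 1.3454; 1.3454 26.4671]
tr(P') = 31.2155

31.2155


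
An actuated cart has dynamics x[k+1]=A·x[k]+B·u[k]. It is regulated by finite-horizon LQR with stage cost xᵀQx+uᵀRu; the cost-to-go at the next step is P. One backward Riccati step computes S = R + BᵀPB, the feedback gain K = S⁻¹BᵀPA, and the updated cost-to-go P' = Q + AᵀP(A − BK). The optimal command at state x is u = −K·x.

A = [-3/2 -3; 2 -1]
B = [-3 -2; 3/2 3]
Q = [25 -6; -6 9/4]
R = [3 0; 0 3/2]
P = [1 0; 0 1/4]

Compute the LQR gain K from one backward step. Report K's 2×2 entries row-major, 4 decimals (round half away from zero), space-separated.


BᵀP = [-3.0000 0.3750; -2.0000 0.7500]
S = R + BᵀPB = [3 0; 0 3/2] + [9.5625 7.1250; 7.1250 6.2500] = [12.5625 7.1250; 7.1250 7.7500]
BᵀPA = [5.2500 8.6250; 4.5000 5.2500]
K = S⁻¹·BᵀPA = [0.1851 0.6318; 0.4105 0.0966]
A−BK = [-0.1237 -0.9115; 0.4909 -2.2374]
AᵀP(A−BK) = [0.4311 0.2485; 0.2485 3.2938]
P' = Q + AᵀP(A−BK) = [25.4311 -5.7515; -5.7515 5.5438]
tr(P') = 30.9748

0.1851 0.6318 0.4105 0.0966


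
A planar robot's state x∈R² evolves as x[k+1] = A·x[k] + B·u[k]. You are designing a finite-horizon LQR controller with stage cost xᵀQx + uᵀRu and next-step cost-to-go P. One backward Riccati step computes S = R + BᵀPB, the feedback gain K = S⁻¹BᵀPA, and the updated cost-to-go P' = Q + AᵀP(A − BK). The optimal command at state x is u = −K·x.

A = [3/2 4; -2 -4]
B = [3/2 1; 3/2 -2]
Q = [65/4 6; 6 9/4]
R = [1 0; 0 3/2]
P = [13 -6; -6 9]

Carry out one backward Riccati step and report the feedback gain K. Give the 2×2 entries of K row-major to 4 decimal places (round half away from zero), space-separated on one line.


0.2143 0.8544 1.1433 2.6137

BᵀP = [10.5000 4.5000; 25.0000 -24.0000]
S = R + BᵀPB = [1 0; 0 3/2] + [22.5000 1.5000; 1.5000 73.0000] = [23.5000 1.5000; 1.5000 74.5000]
BᵀPA = [6.7500 24.0000; 85.5000 196.0000]
K = S⁻¹·BᵀPA = [0.2143 0.8544; 1.1433 2.6137]
A−BK = [0.0353 0.1047; -0.0347 -0.0543]
AᵀP(A−BK) = [2.0485 4.7638; 4.7638 11.2142]
P' = Q + AᵀP(A−BK) = [18.2985 10.7638; 10.7638 13.4642]
tr(P') = 31.7626


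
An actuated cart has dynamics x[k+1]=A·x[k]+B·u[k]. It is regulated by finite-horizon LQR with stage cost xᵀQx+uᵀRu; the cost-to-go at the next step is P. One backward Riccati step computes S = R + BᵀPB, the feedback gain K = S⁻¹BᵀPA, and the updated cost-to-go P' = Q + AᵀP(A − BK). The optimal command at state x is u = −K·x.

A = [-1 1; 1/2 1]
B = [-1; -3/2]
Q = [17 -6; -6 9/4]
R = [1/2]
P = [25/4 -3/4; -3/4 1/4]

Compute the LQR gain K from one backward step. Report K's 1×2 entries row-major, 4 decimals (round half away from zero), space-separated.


1.0494 -0.9383

BᵀP = [-5.1250 0.3750]
S = R + BᵀPB = [1/2] + [4.5625] = [5.0625]
BᵀPA = [5.3125 -4.7500]
K = S⁻¹·BᵀPA = [1.0494 -0.9383]
A−BK = [0.0494 0.0617; 2.0741 -0.4074]
AᵀP(A−BK) = [1.4877 -0.7654; -0.7654 0.5432]
P' = Q + AᵀP(A−BK) = [18.4877 -6.7654; -6.7654 2.7932]
tr(P') = 21.2809


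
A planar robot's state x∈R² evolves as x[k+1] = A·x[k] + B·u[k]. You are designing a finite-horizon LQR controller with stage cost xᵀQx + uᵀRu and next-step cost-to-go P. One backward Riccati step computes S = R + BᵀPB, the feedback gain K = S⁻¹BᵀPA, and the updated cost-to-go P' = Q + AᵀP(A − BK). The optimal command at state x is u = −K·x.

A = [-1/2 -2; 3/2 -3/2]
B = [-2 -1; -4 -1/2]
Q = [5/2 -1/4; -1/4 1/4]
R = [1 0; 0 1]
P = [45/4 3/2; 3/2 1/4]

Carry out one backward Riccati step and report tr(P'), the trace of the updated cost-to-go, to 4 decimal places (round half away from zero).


BᵀP = [-28.5000 -4.0000; -12.0000 -1.6250]
S = R + BᵀPB = [1 0; 0 1] + [73.0000 30.5000; 30.5000 12.8125] = [74.0000 30.5000; 30.5000 13.8125]
BᵀPA = [8.2500 63.0000; 3.5625 26.4375]
K = S⁻¹·BᵀPA = [0.0577 0.6949; 0.1306 0.3796]
A−BK = [-0.2541 -0.2306; 1.7959 1.4694]
AᵀP(A−BK) = [0.1841 0.2273; 0.2273 0.7485]
P' = Q + AᵀP(A−BK) = [2.6841 -0.0227; -0.0227 0.9985]
tr(P') = 3.6825

3.6825


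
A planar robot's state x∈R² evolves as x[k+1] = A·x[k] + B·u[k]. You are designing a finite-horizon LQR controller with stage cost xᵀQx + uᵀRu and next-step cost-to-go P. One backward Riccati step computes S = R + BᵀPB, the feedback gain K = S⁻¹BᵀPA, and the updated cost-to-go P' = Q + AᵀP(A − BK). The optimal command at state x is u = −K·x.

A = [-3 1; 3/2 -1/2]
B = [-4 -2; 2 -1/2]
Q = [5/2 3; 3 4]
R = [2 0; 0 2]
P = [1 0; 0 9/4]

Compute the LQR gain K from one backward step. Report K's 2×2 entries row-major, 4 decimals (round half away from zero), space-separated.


0.6817 -0.2272 0.0598 -0.0199

BᵀP = [-4.0000 4.5000; -2.0000 -1.1250]
S = R + BᵀPB = [2 0; 0 2] + [25.0000 5.7500; 5.7500 4.5625] = [27.0000 5.7500; 5.7500 6.5625]
BᵀPA = [18.7500 -6.2500; 4.3125 -1.4375]
K = S⁻¹·BᵀPA = [0.6817 -0.2272; 0.0598 -0.0199]
A−BK = [-0.1535 0.0512; 0.1665 -0.0555]
AᵀP(A−BK) = [1.0225 -0.3408; -0.3408 0.1136]
P' = Q + AᵀP(A−BK) = [3.5225 2.6592; 2.6592 4.1136]
tr(P') = 7.6362


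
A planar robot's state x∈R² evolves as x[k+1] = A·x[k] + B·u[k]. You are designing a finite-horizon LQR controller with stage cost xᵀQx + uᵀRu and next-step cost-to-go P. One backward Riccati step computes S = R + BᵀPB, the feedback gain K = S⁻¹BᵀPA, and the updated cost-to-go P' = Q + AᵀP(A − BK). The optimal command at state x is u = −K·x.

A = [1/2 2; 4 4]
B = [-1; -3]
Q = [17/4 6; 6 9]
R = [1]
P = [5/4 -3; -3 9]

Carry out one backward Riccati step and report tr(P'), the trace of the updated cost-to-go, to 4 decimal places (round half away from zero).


BᵀP = [7.7500 -24.0000]
S = R + BᵀPB = [1] + [64.2500] = [65.2500]
BᵀPA = [-92.1250 -80.5000]
K = S⁻¹·BᵀPA = [-1.4119 -1.2337]
A−BK = [-0.9119 0.7663; -0.2356 0.2989]
AᵀP(A−BK) = [2.2433 1.5939; 1.5939 1.6858]
P' = Q + AᵀP(A−BK) = [6.4933 7.5939; 7.5939 10.6858]
tr(P') = 17.1791

17.1791


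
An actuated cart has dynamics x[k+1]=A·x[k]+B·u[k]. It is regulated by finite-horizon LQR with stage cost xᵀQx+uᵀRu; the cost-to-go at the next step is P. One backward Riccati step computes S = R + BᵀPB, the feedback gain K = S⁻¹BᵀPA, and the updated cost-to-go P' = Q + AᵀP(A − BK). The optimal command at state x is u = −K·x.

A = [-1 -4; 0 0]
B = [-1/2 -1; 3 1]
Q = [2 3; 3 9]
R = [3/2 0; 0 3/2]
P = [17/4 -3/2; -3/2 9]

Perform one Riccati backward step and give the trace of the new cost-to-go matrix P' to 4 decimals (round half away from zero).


BᵀP = [-6.6250 27.7500; -5.7500 10.5000]
S = R + BᵀPB = [3/2 0; 0 3/2] + [86.5625 34.3750; 34.3750 16.2500] = [88.0625 34.3750; 34.3750 17.7500]
BᵀPA = [6.6250 26.5000; 5.7500 23.0000]
K = S⁻¹·BᵀPA = [-0.2099 -0.8395; 0.7304 2.9216]
A−BK = [-0.3745 -1.4982; -0.1008 -0.4030]
AᵀP(A−BK) = [1.4406 5.7626; 5.7626 23.0504]
P' = Q + AᵀP(A−BK) = [3.4406 8.7626; 8.7626 32.0504]
tr(P') = 35.4910

35.4910


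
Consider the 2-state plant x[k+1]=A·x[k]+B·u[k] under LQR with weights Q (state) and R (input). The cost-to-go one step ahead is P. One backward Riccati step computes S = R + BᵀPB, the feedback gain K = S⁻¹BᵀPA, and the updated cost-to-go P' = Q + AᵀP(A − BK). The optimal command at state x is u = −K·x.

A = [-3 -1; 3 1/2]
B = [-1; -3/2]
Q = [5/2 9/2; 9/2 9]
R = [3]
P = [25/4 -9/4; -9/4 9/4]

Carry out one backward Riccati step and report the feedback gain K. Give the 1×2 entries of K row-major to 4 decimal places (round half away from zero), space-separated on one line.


BᵀP = [-2.8750 -1.1250]
S = R + BᵀPB = [3] + [4.5625] = [7.5625]
BᵀPA = [5.2500 2.3125]
K = S⁻¹·BᵀPA = [0.6942 0.3058]
A−BK = [-2.3058 -0.6942; 4.0413 0.9587]
AᵀP(A−BK) = [113.3554 30.6446; 30.6446 8.3554]
P' = Q + AᵀP(A−BK) = [115.8554 35.1446; 35.1446 17.3554]
tr(P') = 133.2107

0.6942 0.3058


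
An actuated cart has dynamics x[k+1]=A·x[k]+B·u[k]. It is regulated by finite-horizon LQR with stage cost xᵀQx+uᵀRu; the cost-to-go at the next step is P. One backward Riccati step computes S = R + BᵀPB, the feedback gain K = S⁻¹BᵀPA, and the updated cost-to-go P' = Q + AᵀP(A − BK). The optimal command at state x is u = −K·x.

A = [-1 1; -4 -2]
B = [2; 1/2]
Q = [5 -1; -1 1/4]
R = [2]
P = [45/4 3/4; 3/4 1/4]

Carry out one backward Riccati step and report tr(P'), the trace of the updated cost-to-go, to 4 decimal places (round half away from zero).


BᵀP = [22.8750 1.6250]
S = R + BᵀPB = [2] + [46.5625] = [48.5625]
BᵀPA = [-29.3750 19.6250]
K = S⁻¹·BᵀPA = [-0.6049 0.4041]
A−BK = [0.2098 0.1918; -3.6976 -2.2021]
AᵀP(A−BK) = [3.4813 1.1210; 1.1210 1.3192]
P' = Q + AᵀP(A−BK) = [8.4813 0.1210; 0.1210 1.5692]
tr(P') = 10.0505

10.0505


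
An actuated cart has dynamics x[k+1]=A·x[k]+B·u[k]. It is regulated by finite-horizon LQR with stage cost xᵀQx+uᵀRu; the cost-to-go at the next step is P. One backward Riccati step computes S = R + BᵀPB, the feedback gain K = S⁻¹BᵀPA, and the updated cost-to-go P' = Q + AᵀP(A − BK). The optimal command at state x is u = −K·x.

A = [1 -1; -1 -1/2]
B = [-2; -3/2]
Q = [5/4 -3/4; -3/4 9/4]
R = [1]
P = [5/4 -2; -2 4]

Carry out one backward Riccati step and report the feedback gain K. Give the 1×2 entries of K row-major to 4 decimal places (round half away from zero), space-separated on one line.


BᵀP = [0.5000 -2.0000]
S = R + BᵀPB = [1] + [2.0000] = [3.0000]
BᵀPA = [2.5000 0.5000]
K = S⁻¹·BᵀPA = [0.8333 0.1667]
A−BK = [2.6667 -0.6667; 0.2500 -0.2500]
AᵀP(A−BK) = [7.1667 -0.6667; -0.6667 0.1667]
P' = Q + AᵀP(A−BK) = [8.4167 -1.4167; -1.4167 2.4167]
tr(P') = 10.8333

0.8333 0.1667


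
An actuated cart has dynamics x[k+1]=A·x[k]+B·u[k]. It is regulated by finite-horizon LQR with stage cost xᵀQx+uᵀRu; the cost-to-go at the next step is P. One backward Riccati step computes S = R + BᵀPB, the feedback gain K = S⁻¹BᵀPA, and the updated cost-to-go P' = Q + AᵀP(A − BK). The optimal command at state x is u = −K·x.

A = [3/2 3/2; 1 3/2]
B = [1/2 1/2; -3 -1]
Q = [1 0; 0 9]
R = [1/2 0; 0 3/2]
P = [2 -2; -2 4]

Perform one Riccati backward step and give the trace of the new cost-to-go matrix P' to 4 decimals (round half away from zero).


14.7213

BᵀP = [7.0000 -13.0000; 3.0000 -5.0000]
S = R + BᵀPB = [1/2 0; 0 3/2] + [42.5000 16.5000; 16.5000 6.5000] = [43.0000 16.5000; 16.5000 8.0000]
BᵀPA = [-2.5000 -9.0000; -0.5000 -3.0000]
K = S⁻¹·BᵀPA = [-0.1638 -0.3136; 0.2753 0.2718]
A−BK = [1.4443 1.5209; 0.7840 0.8310]
AᵀP(A−BK) = [2.2282 2.3519; 2.3519 2.4930]
P' = Q + AᵀP(A−BK) = [3.2282 2.3519; 2.3519 11.4930]
tr(P') = 14.7213


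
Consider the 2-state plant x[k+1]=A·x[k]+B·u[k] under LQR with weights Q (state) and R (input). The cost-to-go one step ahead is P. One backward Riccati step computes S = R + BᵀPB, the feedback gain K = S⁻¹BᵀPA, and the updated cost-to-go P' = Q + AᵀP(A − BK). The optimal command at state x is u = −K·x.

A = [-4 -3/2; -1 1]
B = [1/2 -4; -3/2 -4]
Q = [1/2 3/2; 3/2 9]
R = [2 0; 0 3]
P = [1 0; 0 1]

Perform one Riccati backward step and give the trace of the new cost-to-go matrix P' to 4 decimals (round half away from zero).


BᵀP = [0.5000 -1.5000; -4.0000 -4.0000]
S = R + BᵀPB = [2 0; 0 3] + [2.5000 4.0000; 4.0000 32.0000] = [4.5000 4.0000; 4.0000 35.0000]
BᵀPA = [-0.5000 -2.2500; 20.0000 2.0000]
K = S⁻¹·BᵀPA = [-0.6890 -0.6131; 0.6502 0.1272]
A−BK = [-1.0548 -0.6846; 0.5671 0.5892]
AᵀP(A−BK) = [3.6519 2.1493; 2.1493 1.6162]
P' = Q + AᵀP(A−BK) = [4.1519 3.6493; 3.6493 10.6162]
tr(P') = 14.7681

14.7681


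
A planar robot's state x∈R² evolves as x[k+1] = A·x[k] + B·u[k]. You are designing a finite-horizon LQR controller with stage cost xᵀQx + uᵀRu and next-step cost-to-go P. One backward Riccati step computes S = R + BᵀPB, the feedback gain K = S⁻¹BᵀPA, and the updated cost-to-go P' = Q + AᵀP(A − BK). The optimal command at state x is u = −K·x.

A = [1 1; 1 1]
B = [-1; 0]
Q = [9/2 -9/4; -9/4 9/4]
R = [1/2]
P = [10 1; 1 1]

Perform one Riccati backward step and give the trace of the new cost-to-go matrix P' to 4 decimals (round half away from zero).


BᵀP = [-10.0000 -1.0000]
S = R + BᵀPB = [1/2] + [10.0000] = [10.5000]
BᵀPA = [-11.0000 -11.0000]
K = S⁻¹·BᵀPA = [-1.0476 -1.0476]
A−BK = [-0.0476 -0.0476; 1.0000 1.0000]
AᵀP(A−BK) = [1.4762 1.4762; 1.4762 1.4762]
P' = Q + AᵀP(A−BK) = [5.9762 -0.7738; -0.7738 3.7262]
tr(P') = 9.7024

9.7024


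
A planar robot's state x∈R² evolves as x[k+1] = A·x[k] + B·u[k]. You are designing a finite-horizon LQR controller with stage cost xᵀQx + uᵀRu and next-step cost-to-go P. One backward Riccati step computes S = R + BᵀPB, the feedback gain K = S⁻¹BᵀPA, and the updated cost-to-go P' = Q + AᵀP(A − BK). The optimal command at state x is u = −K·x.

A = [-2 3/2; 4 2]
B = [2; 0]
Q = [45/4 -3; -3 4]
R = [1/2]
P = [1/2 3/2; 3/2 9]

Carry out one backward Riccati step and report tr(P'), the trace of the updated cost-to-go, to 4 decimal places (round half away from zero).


120.8750

BᵀP = [1.0000 3.0000]
S = R + BᵀPB = [1/2] + [2.0000] = [2.5000]
BᵀPA = [10.0000 7.5000]
K = S⁻¹·BᵀPA = [4.0000 3.0000]
A−BK = [-10.0000 -4.5000; 4.0000 2.0000]
AᵀP(A−BK) = [82.0000 43.5000; 43.5000 23.6250]
P' = Q + AᵀP(A−BK) = [93.2500 40.5000; 40.5000 27.6250]
tr(P') = 120.8750


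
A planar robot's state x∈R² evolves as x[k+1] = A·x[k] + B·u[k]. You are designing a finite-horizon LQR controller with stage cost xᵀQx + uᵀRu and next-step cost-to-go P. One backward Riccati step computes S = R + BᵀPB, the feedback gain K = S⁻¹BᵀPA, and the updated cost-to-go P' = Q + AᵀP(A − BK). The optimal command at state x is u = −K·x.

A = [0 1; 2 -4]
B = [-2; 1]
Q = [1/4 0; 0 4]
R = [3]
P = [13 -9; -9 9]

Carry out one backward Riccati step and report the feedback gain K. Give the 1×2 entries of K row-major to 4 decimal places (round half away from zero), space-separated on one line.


0.5400 -1.4300

BᵀP = [-35.0000 27.0000]
S = R + BᵀPB = [3] + [97.0000] = [100.0000]
BᵀPA = [54.0000 -143.0000]
K = S⁻¹·BᵀPA = [0.5400 -1.4300]
A−BK = [1.0800 -1.8600; 1.4600 -2.5700]
AᵀP(A−BK) = [6.8400 -12.7800; -12.7800 24.5100]
P' = Q + AᵀP(A−BK) = [7.0900 -12.7800; -12.7800 28.5100]
tr(P') = 35.6000


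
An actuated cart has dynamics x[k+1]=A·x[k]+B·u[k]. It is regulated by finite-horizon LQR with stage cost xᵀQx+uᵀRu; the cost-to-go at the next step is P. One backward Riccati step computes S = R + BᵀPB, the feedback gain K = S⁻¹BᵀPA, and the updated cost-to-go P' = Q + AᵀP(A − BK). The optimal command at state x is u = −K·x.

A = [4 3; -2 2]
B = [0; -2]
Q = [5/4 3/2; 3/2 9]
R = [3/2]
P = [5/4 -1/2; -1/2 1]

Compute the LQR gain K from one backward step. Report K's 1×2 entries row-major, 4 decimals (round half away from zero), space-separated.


1.4545 -0.1818

BᵀP = [1.0000 -2.0000]
S = R + BᵀPB = [3/2] + [4.0000] = [5.5000]
BᵀPA = [8.0000 -1.0000]
K = S⁻¹·BᵀPA = [1.4545 -0.1818]
A−BK = [4.0000 3.0000; 0.9091 1.6364]
AᵀP(A−BK) = [20.3636 11.4545; 11.4545 9.0682]
P' = Q + AᵀP(A−BK) = [21.6136 12.9545; 12.9545 18.0682]
tr(P') = 39.6818


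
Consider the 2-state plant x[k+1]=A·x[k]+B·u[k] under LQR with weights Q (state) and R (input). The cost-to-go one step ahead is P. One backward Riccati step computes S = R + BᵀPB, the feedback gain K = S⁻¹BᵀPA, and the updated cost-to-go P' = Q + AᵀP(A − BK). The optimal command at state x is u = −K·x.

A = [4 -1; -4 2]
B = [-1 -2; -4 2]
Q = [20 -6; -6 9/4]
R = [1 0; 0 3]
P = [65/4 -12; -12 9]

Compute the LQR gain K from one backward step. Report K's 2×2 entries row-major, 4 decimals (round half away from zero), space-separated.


1.0830 -0.4601 -1.3662 0.4460

BᵀP = [31.7500 -24.0000; -56.5000 42.0000]
S = R + BᵀPB = [1 0; 0 3] + [64.2500 -111.5000; -111.5000 197.0000] = [65.2500 -111.5000; -111.5000 200.0000]
BᵀPA = [223.0000 -79.7500; -394.0000 140.5000]
K = S⁻¹·BᵀPA = [1.0830 -0.4601; -1.3662 0.4460]
A−BK = [2.3505 -0.5682; 3.0643 -0.7325]
AᵀP(A−BK) = [8.1975 -2.6758; -2.6758 0.8948]
P' = Q + AᵀP(A−BK) = [28.1975 -8.6758; -8.6758 3.1448]
tr(P') = 31.3423


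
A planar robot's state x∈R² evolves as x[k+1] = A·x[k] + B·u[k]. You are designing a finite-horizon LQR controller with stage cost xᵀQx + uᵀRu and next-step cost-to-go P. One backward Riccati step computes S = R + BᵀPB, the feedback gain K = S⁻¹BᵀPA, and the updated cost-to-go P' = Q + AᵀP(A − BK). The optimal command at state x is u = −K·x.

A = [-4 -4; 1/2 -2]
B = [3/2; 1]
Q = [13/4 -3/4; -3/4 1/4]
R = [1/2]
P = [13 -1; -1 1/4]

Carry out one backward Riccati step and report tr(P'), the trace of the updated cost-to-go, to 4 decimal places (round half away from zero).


BᵀP = [18.5000 -1.2500]
S = R + BᵀPB = [1/2] + [26.5000] = [27.0000]
BᵀPA = [-74.6250 -71.5000]
K = S⁻¹·BᵀPA = [-2.7639 -2.6481]
A−BK = [0.1458 -0.0278; 3.2639 0.6481]
AᵀP(A−BK) = [5.8073 4.1319; 4.1319 3.6574]
P' = Q + AᵀP(A−BK) = [9.0573 3.3819; 3.3819 3.9074]
tr(P') = 12.9647

12.9647


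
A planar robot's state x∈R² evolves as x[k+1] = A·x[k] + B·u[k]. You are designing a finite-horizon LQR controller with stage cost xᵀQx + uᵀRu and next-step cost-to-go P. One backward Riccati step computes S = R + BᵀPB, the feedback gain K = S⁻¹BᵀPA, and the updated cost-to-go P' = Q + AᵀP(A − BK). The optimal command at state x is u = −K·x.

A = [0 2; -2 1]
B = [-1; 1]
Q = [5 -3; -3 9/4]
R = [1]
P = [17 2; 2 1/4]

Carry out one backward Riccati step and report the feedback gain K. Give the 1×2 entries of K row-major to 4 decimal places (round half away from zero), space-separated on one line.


BᵀP = [-15.0000 -1.7500]
S = R + BᵀPB = [1] + [13.2500] = [14.2500]
BᵀPA = [3.5000 -31.7500]
K = S⁻¹·BᵀPA = [0.2456 -2.2281]
A−BK = [0.2456 -0.2281; -2.2456 3.2281]
AᵀP(A−BK) = [0.1404 -0.7018; -0.7018 5.5088]
P' = Q + AᵀP(A−BK) = [5.1404 -3.7018; -3.7018 7.7588]
tr(P') = 12.8991

0.2456 -2.2281
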